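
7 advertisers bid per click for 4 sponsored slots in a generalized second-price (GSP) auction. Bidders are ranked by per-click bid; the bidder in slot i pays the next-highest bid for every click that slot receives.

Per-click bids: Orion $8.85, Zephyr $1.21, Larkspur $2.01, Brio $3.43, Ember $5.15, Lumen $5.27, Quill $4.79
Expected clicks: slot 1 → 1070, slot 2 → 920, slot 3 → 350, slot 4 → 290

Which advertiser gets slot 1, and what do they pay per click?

Orion; $5.27 per click

Per-click bids in order: $8.85 (Orion) > $5.27 (Lumen) > $5.15 (Ember) > $4.79 (Quill) > $3.43 (Brio) > …
Slot 1 goes to the first-ranked bidder, Orion, who pays the next bid down: $5.27/click.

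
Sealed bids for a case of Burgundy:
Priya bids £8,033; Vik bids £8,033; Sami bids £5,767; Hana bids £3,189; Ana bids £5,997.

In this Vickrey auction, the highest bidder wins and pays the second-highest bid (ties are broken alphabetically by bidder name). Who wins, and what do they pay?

Priya pays £8,033

Vickrey auction: the highest bidder wins and pays the second-highest bid.
Bids in order: 8,033 (Priya) > 8,033 (Vik) > 5,997 (Ana) > 5,767 (Sami) > 3,189 (Hana)
Priya and Vik tie at £8,033; tie-break gives it to Priya.
Priya wins with the highest bid; price is set by the runner-up at £8,033.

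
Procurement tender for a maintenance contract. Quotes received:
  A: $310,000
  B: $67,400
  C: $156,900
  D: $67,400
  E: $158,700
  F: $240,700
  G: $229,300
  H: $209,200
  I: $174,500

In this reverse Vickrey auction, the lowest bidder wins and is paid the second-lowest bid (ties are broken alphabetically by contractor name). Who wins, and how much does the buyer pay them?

B is paid $67,400

Bids ranked: 67,400 (B) < 67,400 (D) < 156,900 (C) < 158,700 (E) < 174,500 (I) < 209,200 (H) < …
B and D tie at $67,400; tie-break gives it to B.
B wins with the lowest bid; price is set by the runner-up at $67,400.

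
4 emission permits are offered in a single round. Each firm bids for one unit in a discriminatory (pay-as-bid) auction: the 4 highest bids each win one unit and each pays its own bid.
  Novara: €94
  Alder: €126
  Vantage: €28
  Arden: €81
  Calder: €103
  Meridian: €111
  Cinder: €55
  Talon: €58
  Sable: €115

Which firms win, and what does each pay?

Alder €126, Sable €115, Meridian €111, Calder €103

Ordering the bids: 126 (Alder), 115 (Sable), 111 (Meridian), 103 (Calder), 94 (Novara), 81 (Arden), …
Winners (4 units): Alder, Sable, Meridian, Calder.
Each winner pays its own bid: Alder €126, Sable €115, Meridian €111, Calder €103.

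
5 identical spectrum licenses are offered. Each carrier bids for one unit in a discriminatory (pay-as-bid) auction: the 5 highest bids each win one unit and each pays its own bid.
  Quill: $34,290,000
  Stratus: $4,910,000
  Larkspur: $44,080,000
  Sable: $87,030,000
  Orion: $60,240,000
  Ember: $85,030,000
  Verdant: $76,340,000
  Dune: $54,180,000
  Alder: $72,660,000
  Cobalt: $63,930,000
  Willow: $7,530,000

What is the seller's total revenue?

Sorting: 87,030,000 (Sable), 85,030,000 (Ember), 76,340,000 (Verdant), 72,660,000 (Alder), 63,930,000 (Cobalt), 60,240,000 (Orion), 54,180,000 (Dune), …
The 5 highest are Sable, Ember, Verdant, Alder, Cobalt.
Total revenue = 87,030,000 + 85,030,000 + 76,340,000 + 72,660,000 + 63,930,000 = $384,990,000.

Total revenue: $384,990,000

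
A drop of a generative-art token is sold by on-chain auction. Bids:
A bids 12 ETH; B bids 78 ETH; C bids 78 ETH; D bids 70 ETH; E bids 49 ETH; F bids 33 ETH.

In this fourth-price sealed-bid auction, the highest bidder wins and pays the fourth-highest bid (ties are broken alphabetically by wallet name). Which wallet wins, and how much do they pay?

Sorting bids: 78 (B) > 78 (C) > 70 (D) > 49 (E) > 33 (F) > 12 (A)
Tie at 78 ETH → B wins by tie-break.
B wins; payment is bid #4 in the ranking = 49 ETH.

B pays 49 ETH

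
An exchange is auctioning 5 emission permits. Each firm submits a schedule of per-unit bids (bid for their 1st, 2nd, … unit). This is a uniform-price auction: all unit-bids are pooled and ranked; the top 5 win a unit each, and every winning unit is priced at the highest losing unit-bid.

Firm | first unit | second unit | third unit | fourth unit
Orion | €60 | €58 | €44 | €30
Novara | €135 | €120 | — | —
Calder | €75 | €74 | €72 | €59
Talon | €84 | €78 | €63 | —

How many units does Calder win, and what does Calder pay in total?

Calder: 1 unit, pays €74

Merging the schedules and taking the best 5: 135 (Novara-1), 120 (Novara-2), 84 (Talon-1), 78 (Talon-2), 75 (Calder-1)
Highest rejected unit-bid = €74.
Calder wins 1 unit(s) at €74 each.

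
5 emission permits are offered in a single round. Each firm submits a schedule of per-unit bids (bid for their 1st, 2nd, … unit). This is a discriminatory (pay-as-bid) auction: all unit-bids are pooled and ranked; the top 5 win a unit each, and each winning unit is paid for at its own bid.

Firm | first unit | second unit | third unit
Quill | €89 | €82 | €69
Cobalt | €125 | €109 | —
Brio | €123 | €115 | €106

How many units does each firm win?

Brio 3, Cobalt 2

All unit-bids, highest first — top 5: 125 (Cobalt-1), 123 (Brio-1), 115 (Brio-2), 109 (Cobalt-2), 106 (Brio-3)
Next rejected bid: €89 (not a price — pay-as-bid).
Allocation: Brio 3, Cobalt 2.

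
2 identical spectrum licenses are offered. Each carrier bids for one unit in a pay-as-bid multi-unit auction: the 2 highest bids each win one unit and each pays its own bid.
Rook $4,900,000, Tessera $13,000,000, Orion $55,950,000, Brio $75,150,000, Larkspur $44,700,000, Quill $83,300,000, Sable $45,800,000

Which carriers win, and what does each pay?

Quill $83,300,000, Brio $75,150,000

Bids ranked high→low: 83,300,000 (Quill), 75,150,000 (Brio), 55,950,000 (Orion), 45,800,000 (Sable), …
Winners (2 units): Quill, Brio.
Each winner pays its own bid: Quill $83,300,000, Brio $75,150,000.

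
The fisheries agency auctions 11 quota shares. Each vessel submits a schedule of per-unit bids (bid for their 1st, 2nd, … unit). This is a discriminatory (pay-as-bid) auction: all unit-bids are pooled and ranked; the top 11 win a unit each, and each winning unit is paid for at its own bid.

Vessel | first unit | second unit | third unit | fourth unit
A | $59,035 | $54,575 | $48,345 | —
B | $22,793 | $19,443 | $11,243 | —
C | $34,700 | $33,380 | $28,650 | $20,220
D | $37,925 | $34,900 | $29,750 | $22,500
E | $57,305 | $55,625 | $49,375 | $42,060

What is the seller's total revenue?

Total revenue: $507,225

Pooled unit-bids ranked (top 11): 59,035 (A-1), 57,305 (E-1), 55,625 (E-2), 54,575 (A-2), 49,375 (E-3), 48,345 (A-3), 42,060 (E-4), 37,925 (D-1), 34,900 (D-2), 34,700 (C-1), 33,380 (C-2)
Next rejected bid: $29,750 (not a price — pay-as-bid).
Each winning unit pays its own bid.
Revenue = 59,035 + 57,305 + 55,625 + 54,575 + 49,375 + 48,345 + 42,060 + 37,925 + 34,900 + 34,700 + 33,380 = $507,225.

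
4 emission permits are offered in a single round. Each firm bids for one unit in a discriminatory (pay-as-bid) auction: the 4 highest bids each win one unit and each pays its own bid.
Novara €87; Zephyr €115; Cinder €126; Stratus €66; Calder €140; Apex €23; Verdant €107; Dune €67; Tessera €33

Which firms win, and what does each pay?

Calder €140, Cinder €126, Zephyr €115, Verdant €107

Bids ranked high→low: 140 (Calder), 126 (Cinder), 115 (Zephyr), 107 (Verdant), 87 (Novara), 67 (Dune), …
The 4 highest are Calder, Cinder, Zephyr, Verdant.
Each winner pays its own bid: Calder €140, Cinder €126, Zephyr €115, Verdant €107.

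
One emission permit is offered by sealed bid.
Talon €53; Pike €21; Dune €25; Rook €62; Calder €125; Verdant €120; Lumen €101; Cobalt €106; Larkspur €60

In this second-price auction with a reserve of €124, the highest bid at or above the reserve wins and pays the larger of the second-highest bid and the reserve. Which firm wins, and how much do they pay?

Rule: the highest bid at or above the reserve wins and pays the larger of the second-highest bid and the reserve.
Sorting bids: 125 (Calder) > 120 (Verdant) > 106 (Cobalt) > 101 (Lumen) > 62 (Rook) > 60 (Larkspur) > …
Calder has the top bid at or above the reserve (€125).
Second-highest bid €120 is below the reserve €124, so the reserve binds → payment €124.

Calder pays €124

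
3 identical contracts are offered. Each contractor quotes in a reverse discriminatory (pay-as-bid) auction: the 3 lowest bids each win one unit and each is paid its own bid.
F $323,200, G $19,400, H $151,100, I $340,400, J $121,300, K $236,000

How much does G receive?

Ordering the bids: 19,400 (G), 121,300 (J), 151,100 (H), 236,000 (K), 323,200 (F), …
Winners (3 units): G, J, H.
G wins → own bid $19,400.

G is paid $19,400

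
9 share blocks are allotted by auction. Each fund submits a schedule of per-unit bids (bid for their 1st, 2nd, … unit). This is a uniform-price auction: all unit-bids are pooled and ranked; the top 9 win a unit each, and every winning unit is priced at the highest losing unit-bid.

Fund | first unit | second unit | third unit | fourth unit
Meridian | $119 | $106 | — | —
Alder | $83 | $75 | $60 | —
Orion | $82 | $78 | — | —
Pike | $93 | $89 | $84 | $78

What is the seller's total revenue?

All unit-bids, highest first — top 9: 119 (Meridian-1), 106 (Meridian-2), 93 (Pike-1), 89 (Pike-2), 84 (Pike-3), 83 (Alder-1), 82 (Orion-1), 78 (Orion-2), 78 (Pike-4)
First bid not allocated: $75.
Allocation: Alder 1, Meridian 2, Orion 2, Pike 4. Every unit priced at $75.
Revenue = 9 × 75 = $675.

Total revenue: $675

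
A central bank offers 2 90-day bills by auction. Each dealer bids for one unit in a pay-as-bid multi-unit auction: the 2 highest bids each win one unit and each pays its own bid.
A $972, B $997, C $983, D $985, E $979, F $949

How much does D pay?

D pays $985

Sorting: 997 (B), 985 (D), 983 (C), 979 (E), …
The 2 highest are B, D.
D wins → own bid $985.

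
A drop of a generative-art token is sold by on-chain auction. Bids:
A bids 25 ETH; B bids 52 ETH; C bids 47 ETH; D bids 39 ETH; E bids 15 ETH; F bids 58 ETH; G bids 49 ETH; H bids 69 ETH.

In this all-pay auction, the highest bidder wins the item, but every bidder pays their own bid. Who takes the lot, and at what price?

H pays 69 ETH

Sorting bids: 69 (H) > 58 (F) > 52 (B) > 49 (G) > 47 (C) > 39 (D) > …
H wins with the top bid; all bids are sunk regardless.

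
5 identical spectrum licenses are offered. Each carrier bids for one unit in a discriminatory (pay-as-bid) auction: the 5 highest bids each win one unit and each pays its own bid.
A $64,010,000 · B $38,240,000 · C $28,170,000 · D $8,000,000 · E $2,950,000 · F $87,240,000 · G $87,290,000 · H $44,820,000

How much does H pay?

H pays $44,820,000

Ordering the bids: 87,290,000 (G), 87,240,000 (F), 64,010,000 (A), 44,820,000 (H), 38,240,000 (B), 28,170,000 (C), 8,000,000 (D), …
The 5 highest are G, F, A, H, B.
H wins → own bid $44,820,000.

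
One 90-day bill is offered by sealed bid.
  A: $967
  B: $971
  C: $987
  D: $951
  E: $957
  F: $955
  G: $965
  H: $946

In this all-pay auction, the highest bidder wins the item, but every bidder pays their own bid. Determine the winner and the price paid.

C pays $987

Bids in order: 987 (C) > 971 (B) > 967 (A) > 965 (G) > 957 (E) > 955 (F) > …
C wins with the top bid; all bids are sunk regardless.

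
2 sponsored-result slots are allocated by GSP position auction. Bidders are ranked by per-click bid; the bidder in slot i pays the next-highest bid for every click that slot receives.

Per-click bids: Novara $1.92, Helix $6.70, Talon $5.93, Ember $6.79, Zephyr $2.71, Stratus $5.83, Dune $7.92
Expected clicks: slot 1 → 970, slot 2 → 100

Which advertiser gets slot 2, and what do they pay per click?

Ember; $6.70 per click

Per-click bids in order: $7.92 (Dune) > $6.79 (Ember) > $6.70 (Helix) > …
Slot 2 goes to the second-ranked bidder, Ember, who pays the next bid down: $6.70/click.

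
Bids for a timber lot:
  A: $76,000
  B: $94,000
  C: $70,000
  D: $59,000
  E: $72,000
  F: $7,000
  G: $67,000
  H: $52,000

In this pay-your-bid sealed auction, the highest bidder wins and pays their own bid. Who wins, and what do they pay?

B pays $94,000

Bids in order: 94,000 (B) > 76,000 (A) > 72,000 (E) > 70,000 (C) > 67,000 (G) > 59,000 (D) > …
B has the highest bid and pays exactly that: $94,000.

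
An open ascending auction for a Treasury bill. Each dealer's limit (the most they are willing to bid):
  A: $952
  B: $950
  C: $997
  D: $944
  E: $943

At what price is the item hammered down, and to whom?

Ascending (English) auction: the price rises until one bidder remains; the winner pays the price at which the last rival dropped out.
Limits ranked: 997 (C) > 952 (A) > 950 (B) > 944 (D) > 943 (E)
Bidding ends when A exits at $952; C takes it.

C wins at $952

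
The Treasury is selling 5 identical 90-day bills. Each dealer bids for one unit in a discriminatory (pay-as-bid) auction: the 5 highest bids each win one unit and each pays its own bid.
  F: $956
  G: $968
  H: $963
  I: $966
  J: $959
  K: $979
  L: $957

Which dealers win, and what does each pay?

K $979, G $968, I $966, H $963, J $959

Bids ranked high→low: 979 (K), 968 (G), 966 (I), 963 (H), 959 (J), 957 (L), 956 (F)
The 5 highest are K, G, I, H, J.
Each winner pays its own bid: K $979, G $968, I $966, H $963, J $959.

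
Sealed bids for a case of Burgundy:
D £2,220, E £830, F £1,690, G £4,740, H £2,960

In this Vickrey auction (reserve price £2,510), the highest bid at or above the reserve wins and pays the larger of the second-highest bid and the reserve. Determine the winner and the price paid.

G pays £2,960

Rule: the highest bid at or above the reserve wins and pays the larger of the second-highest bid and the reserve.
Sorting bids: 4,740 (G) > 2,960 (H) > 2,220 (D) > 1,690 (F) > 830 (E)
Highest eligible bid: G at £4,740.
max(second-highest £2,960, reserve £2,510) = £2,960; the reserve does not bind.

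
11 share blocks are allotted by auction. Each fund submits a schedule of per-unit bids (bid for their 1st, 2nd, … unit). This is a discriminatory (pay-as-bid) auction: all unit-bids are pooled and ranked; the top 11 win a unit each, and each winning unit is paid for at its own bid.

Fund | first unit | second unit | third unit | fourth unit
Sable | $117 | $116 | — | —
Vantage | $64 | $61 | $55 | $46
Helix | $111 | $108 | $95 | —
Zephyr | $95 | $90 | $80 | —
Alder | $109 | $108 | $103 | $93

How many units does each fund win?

Pooled unit-bids ranked (top 11): 117 (Sable-1), 116 (Sable-2), 111 (Helix-1), 109 (Alder-1), 108 (Helix-2), 108 (Alder-2), 103 (Alder-3), 95 (Helix-3), 95 (Zephyr-1), 93 (Alder-4), 90 (Zephyr-2)
Next rejected bid: $80 (not a price — pay-as-bid).
Allocation: Alder 4, Helix 3, Sable 2, Zephyr 2.

Alder 4, Helix 3, Sable 2, Zephyr 2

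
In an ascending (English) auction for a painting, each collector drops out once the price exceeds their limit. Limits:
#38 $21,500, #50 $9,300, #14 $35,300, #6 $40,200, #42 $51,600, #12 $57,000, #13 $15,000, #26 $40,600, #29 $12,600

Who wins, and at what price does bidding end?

Rule: the price rises until one bidder remains; the winner pays the price at which the last rival dropped out.
Sorting limits: 57,000 (#12) > 51,600 (#42) > 40,600 (#26) > 40,200 (#6) > 35,300 (#14) > 21,500 (#38) > …
#42 is the last rival to drop out, at $51,600; #12 remains and wins at that price.

#12 wins at $51,600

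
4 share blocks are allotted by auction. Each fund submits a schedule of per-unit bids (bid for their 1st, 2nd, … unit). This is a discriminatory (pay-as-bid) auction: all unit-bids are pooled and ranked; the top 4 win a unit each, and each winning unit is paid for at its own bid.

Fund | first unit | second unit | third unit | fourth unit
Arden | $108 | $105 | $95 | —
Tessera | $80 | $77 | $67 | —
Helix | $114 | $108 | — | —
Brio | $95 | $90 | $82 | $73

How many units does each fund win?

All unit-bids, highest first — top 4: 114 (Helix-1), 108 (Arden-1), 108 (Helix-2), 105 (Arden-2)
Next rejected bid: $95 (not a price — pay-as-bid).
Allocation: Arden 2, Helix 2.

Arden 2, Helix 2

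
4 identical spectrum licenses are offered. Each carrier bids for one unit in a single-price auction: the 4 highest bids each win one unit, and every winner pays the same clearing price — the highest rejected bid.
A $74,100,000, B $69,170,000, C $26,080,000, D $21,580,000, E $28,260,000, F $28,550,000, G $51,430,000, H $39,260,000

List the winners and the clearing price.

A, B, G, H; each pays $28,550,000

Sorting: 74,100,000 (A), 69,170,000 (B), 51,430,000 (G), 39,260,000 (H), 28,550,000 (F), 28,260,000 (E), …
Top 4: A, B, G, H.
Highest unsuccessful bid: $28,550,000 → clearing price.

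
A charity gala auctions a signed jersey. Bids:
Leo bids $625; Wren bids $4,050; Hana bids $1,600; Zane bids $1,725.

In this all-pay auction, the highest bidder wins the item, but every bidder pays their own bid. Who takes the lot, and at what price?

All-pay auction: the highest bidder wins the item, but every bidder pays their own bid.
Bids in order: 4,050 (Wren) > 1,725 (Zane) > 1,600 (Hana) > 625 (Leo)
Wren wins with the top bid; all bids are sunk regardless.

Wren pays $4,050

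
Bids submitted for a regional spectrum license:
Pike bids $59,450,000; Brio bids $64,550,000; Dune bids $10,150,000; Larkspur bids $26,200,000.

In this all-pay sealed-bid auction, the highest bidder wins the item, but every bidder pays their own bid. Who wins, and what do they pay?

Brio pays $64,550,000

All-pay sealed-bid auction: the highest bidder wins the item, but every bidder pays their own bid.
Bids ranked: 64,550,000 (Brio) > 59,450,000 (Pike) > 26,200,000 (Larkspur) > 10,150,000 (Dune)
Brio is highest and takes the item; every bidder forfeits their bid.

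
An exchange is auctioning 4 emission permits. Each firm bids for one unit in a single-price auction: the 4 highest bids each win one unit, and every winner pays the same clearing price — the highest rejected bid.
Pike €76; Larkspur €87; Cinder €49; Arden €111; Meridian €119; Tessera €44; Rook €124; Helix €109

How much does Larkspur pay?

Larkspur pays €0

Sorting: 124 (Rook), 119 (Meridian), 111 (Arden), 109 (Helix), 87 (Larkspur), 76 (Pike), …
The 4 highest are Rook, Meridian, Arden, Helix.
First losing bid is Larkspur's €87, which sets the uniform price.
Larkspur does not win → pays €0.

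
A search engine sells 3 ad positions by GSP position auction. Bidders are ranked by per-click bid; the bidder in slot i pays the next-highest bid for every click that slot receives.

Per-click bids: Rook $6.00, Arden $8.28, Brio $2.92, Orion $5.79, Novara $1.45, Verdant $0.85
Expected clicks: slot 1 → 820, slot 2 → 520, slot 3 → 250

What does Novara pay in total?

Novara pays $0.00

Sorting advertisers: $8.28 (Arden) > $6.00 (Rook) > $5.79 (Orion) > $2.92 (Brio) > …
Novara ranks below slot 3 → no slot, pays nothing.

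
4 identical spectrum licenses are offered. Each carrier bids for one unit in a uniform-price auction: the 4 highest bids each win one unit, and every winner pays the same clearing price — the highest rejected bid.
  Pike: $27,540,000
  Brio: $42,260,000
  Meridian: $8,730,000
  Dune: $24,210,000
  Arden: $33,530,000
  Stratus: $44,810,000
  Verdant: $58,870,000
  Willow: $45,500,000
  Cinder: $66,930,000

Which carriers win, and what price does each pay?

Ordering the bids: 66,930,000 (Cinder), 58,870,000 (Verdant), 45,500,000 (Willow), 44,810,000 (Stratus), 42,260,000 (Brio), 33,530,000 (Arden), …
The 4 highest are Cinder, Verdant, Willow, Stratus.
Highest unsuccessful bid: $42,260,000 → clearing price.

Cinder, Verdant, Willow, Stratus; each pays $42,260,000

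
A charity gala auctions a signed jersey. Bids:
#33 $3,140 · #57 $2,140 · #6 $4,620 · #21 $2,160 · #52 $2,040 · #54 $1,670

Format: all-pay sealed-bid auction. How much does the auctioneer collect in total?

Total revenue: $15,770

Bids ranked: 4,620 (#6) > 3,140 (#33) > 2,160 (#21) > 2,140 (#57) > 2,040 (#52) > 1,670 (#54)
Every bidder forfeits their bid regardless of winning.
Revenue = 3,140 + 2,140 + 4,620 + 2,160 + 2,040 + 1,670 = $15,770.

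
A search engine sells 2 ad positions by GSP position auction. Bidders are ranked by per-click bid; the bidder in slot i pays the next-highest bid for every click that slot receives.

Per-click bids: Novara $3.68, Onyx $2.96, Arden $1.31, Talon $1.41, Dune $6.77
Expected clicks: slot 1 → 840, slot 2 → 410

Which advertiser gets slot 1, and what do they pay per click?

Dune; $3.68 per click

Sorting advertisers: $6.77 (Dune) > $3.68 (Novara) > $2.96 (Onyx) > …
Slot 1 goes to the first-ranked bidder, Dune, who pays the next bid down: $3.68/click.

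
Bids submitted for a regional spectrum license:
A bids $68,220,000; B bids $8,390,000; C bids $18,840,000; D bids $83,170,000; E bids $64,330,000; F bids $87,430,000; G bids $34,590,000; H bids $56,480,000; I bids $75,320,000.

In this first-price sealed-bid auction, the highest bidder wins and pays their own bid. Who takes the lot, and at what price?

First-price sealed-bid auction: the highest bidder wins and pays their own bid.
Bids ranked: 87,430,000 (F) > 83,170,000 (D) > 75,320,000 (I) > 68,220,000 (A) > 64,330,000 (E) > 56,480,000 (H) > …
First-price: F pays what they bid, $87,430,000.

F pays $87,430,000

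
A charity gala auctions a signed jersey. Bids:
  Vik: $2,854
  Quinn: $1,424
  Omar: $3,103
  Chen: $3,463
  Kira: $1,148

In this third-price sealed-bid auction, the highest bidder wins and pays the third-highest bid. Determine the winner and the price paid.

Chen pays $2,854

Rule: the highest bidder wins and pays the third-highest bid.
Sorting bids: 3,463 (Chen) > 3,103 (Omar) > 2,854 (Vik) > 1,424 (Quinn) > 1,148 (Kira)
Chen wins; payment is bid #3 in the ranking = $2,854.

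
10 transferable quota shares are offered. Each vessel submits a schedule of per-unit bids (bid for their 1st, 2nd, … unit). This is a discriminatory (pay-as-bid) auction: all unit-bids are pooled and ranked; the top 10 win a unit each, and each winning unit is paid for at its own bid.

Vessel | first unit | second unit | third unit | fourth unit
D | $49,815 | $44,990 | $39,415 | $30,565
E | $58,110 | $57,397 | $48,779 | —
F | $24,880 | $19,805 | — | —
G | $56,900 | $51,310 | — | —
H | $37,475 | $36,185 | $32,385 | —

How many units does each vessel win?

Pooled unit-bids ranked (top 10): 58,110 (E-1), 57,397 (E-2), 56,900 (G-1), 51,310 (G-2), 49,815 (D-1), 48,779 (E-3), 44,990 (D-2), 39,415 (D-3), 37,475 (H-1), 36,185 (H-2)
Next rejected bid: $32,385 (not a price — pay-as-bid).
Allocation: D 3, E 3, G 2, H 2.

D 3, E 3, G 2, H 2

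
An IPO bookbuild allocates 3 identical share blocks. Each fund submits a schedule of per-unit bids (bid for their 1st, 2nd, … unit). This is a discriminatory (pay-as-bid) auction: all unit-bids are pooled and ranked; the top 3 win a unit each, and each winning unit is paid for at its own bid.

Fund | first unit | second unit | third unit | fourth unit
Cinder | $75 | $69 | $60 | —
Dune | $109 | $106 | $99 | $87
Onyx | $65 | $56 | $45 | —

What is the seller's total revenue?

Pooled unit-bids ranked (top 3): 109 (Dune-1), 106 (Dune-2), 99 (Dune-3)
Next rejected bid: $87 (not a price — pay-as-bid).
Each winning unit pays its own bid.
Revenue = 109 + 106 + 99 = $314.

Total revenue: $314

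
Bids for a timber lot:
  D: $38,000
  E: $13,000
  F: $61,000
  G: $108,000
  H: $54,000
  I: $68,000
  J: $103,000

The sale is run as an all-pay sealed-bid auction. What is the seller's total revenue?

Total revenue: $445,000

Rule: the highest bidder wins the item, but every bidder pays their own bid.
Bids ranked: 108,000 (G) > 103,000 (J) > 68,000 (I) > 61,000 (F) > 54,000 (H) > 38,000 (D) > …
Every bidder forfeits their bid regardless of winning.
Revenue = 38,000 + 13,000 + 61,000 + 108,000 + 54,000 + 68,000 + 103,000 = $445,000.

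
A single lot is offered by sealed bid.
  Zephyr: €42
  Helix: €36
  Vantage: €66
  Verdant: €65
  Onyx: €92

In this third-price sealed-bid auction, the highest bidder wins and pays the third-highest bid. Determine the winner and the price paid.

Onyx pays €65

Bids in order: 92 (Onyx) > 66 (Vantage) > 65 (Verdant) > 42 (Zephyr) > 36 (Helix)
Onyx wins; payment is bid #3 in the ranking = €65.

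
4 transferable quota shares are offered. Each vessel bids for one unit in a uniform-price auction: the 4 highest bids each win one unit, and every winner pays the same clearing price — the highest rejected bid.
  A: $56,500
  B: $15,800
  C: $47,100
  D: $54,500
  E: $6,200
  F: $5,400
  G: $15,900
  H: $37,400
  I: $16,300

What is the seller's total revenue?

Ordering the bids: 56,500 (A), 54,500 (D), 47,100 (C), 37,400 (H), 16,300 (I), 15,900 (G), …
The 4 highest are A, D, C, H.
First losing bid is I's $16,300, which sets the uniform price.
Total revenue = 4 × $16,300 = $65,200.

Total revenue: $65,200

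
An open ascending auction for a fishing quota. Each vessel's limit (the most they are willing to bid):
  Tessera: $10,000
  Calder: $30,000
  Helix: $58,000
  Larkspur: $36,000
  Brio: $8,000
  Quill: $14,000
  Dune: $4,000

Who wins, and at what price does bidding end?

Helix wins at $36,000

Rule: the price rises until one bidder remains; the winner pays the price at which the last rival dropped out.
Limits in order: 58,000 (Helix) > 36,000 (Larkspur) > 30,000 (Calder) > 14,000 (Quill) > 10,000 (Tessera) > 8,000 (Brio) > …
Bidding ends when Larkspur exits at $36,000; Helix takes it.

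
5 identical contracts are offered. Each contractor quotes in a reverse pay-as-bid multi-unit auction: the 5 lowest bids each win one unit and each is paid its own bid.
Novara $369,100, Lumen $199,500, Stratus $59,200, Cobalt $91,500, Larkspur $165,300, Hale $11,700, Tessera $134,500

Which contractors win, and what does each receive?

Hale $11,700, Stratus $59,200, Cobalt $91,500, Tessera $134,500, Larkspur $165,300

Bids ranked low→high: 11,700 (Hale), 59,200 (Stratus), 91,500 (Cobalt), 134,500 (Tessera), 165,300 (Larkspur), 199,500 (Lumen), 369,100 (Novara)
Lowest 5: Hale, Stratus, Cobalt, Tessera, Larkspur.
Each winner is paid its own bid: Hale $11,700, Stratus $59,200, Cobalt $91,500, Tessera $134,500, Larkspur $165,300.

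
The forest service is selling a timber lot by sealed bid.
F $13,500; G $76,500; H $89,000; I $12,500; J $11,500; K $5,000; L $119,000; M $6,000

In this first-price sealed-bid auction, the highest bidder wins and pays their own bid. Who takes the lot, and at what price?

L pays $119,000

First-price sealed-bid auction: the highest bidder wins and pays their own bid.
Bids in order: 119,000 (L) > 89,000 (H) > 76,500 (G) > 13,500 (F) > 12,500 (I) > 11,500 (J) > …
First-price: L pays what they bid, $119,000.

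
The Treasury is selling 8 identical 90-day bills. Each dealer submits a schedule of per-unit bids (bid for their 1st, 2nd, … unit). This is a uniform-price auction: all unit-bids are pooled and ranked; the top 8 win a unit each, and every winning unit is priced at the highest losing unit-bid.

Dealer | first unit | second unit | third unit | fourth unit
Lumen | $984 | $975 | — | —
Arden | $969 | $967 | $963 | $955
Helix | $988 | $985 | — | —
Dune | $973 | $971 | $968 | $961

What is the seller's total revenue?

Total revenue: $7,736

All unit-bids, highest first — top 8: 988 (Helix-1), 985 (Helix-2), 984 (Lumen-1), 975 (Lumen-2), 973 (Dune-1), 971 (Dune-2), 969 (Arden-1), 968 (Dune-3)
The (k+1)-th unit-bid is $967.
Allocation: Arden 1, Dune 3, Helix 2, Lumen 2. Every unit priced at $967.
Revenue = 8 × 967 = $7,736.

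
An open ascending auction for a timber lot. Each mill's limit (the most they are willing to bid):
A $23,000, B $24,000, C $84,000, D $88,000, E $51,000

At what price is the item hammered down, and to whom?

D wins at $84,000

Limits ranked: 88,000 (D) > 84,000 (C) > 51,000 (E) > 24,000 (B) > 23,000 (A)
C is the last rival to drop out, at $84,000; D remains and wins at that price.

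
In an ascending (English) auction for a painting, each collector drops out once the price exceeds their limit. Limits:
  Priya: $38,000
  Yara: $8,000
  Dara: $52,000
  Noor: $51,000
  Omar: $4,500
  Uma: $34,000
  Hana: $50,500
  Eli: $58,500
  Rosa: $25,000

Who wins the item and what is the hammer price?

Limits ranked: 58,500 (Eli) > 52,000 (Dara) > 51,000 (Noor) > 50,500 (Hana) > 38,000 (Priya) > 34,000 (Uma) > …
Dara is the last rival to drop out, at $52,000; Eli remains and wins at that price.

Eli wins at $52,000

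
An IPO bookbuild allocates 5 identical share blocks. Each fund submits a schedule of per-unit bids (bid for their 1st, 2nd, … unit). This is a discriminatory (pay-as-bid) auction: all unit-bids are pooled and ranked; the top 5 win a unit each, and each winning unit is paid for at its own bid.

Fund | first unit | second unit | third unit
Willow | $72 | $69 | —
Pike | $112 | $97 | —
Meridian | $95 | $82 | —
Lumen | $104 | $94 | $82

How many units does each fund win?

Merging the schedules and taking the best 5: 112 (Pike-1), 104 (Lumen-1), 97 (Pike-2), 95 (Meridian-1), 94 (Lumen-2)
Next rejected bid: $82 (not a price — pay-as-bid).
Allocation: Lumen 2, Meridian 1, Pike 2.

Lumen 2, Meridian 1, Pike 2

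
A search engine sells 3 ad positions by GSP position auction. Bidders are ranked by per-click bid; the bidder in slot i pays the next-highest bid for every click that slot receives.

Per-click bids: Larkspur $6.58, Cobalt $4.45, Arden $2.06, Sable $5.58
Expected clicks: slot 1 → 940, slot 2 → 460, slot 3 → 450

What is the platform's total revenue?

Ranked by bid: $6.58 (Larkspur) > $5.58 (Sable) > $4.45 (Cobalt) > $2.06 (Arden)
Slot 1: Larkspur pays $5.58 × 940 = $5245.20
Slot 2: Sable pays $4.45 × 460 = $2047.00
Slot 3: Cobalt pays $2.06 × 450 = $927.00
Total = $8219.20

Total revenue: $8219.20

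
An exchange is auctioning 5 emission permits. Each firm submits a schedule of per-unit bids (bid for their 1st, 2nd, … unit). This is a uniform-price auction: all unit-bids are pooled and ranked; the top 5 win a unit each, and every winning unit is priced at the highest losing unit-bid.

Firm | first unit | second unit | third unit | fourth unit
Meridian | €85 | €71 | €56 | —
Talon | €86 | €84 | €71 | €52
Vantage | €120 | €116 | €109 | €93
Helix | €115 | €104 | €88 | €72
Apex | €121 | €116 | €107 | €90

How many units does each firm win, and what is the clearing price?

All unit-bids, highest first — top 5: 121 (Apex-1), 120 (Vantage-1), 116 (Vantage-2), 116 (Apex-2), 115 (Helix-1)
The (k+1)-th unit-bid is €109.
Allocation: Apex 2, Helix 1, Vantage 2.

Apex 2, Helix 1, Vantage 2; clearing price €109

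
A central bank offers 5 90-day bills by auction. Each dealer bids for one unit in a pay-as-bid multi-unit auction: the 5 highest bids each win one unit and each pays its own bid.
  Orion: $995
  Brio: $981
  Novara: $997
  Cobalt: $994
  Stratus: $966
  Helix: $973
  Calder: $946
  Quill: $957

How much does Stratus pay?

Sorting: 997 (Novara), 995 (Orion), 994 (Cobalt), 981 (Brio), 973 (Helix), 966 (Stratus), 957 (Quill), …
Winners (5 units): Novara, Orion, Cobalt, Brio, Helix.
Stratus does not win → $0.

Stratus pays $0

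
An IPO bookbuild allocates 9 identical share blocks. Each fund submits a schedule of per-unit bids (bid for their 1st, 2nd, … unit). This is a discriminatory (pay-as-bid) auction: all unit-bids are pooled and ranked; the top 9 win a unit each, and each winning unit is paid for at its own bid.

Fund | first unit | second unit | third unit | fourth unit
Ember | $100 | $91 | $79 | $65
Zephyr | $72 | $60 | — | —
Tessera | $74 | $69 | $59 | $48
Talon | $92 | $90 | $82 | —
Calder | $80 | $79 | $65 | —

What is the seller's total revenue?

Total revenue: $767

Pooled unit-bids ranked (top 9): 100 (Ember-1), 92 (Talon-1), 91 (Ember-2), 90 (Talon-2), 82 (Talon-3), 80 (Calder-1), 79 (Ember-3), 79 (Calder-2), 74 (Tessera-1)
Next rejected bid: $72 (not a price — pay-as-bid).
Each winning unit pays its own bid.
Revenue = 100 + 92 + 91 + 90 + 82 + 80 + 79 + 79 + 74 = $767.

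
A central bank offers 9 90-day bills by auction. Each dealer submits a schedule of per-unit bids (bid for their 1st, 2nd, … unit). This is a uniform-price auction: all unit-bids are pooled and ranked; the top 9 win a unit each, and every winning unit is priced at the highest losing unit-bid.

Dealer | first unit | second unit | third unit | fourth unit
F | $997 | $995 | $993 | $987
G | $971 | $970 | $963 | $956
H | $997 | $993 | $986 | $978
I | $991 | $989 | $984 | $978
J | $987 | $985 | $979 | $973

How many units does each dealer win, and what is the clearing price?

All unit-bids, highest first — top 9: 997 (F-1), 997 (H-1), 995 (F-2), 993 (F-3), 993 (H-2), 991 (I-1), 989 (I-2), 987 (F-4), 987 (J-1)
Highest rejected unit-bid = $986.
Allocation: F 4, H 2, I 2, J 1.

F 4, H 2, I 2, J 1; clearing price $986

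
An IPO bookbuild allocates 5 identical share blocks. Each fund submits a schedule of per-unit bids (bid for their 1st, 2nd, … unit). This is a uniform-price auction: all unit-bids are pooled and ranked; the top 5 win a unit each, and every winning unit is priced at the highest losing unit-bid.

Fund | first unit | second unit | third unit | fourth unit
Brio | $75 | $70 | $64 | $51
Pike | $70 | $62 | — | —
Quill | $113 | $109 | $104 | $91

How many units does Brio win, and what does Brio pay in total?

Pooled unit-bids ranked (top 5): 113 (Quill-1), 109 (Quill-2), 104 (Quill-3), 91 (Quill-4), 75 (Brio-1)
The (k+1)-th unit-bid is $70.
Brio wins 1 unit(s) at $70 each.

Brio: 1 unit, pays $70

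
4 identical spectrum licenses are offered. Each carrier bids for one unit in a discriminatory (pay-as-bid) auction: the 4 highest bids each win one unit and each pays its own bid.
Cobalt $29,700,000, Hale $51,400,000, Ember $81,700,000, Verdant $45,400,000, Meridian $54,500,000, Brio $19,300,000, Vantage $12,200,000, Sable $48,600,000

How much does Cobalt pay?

Sorting: 81,700,000 (Ember), 54,500,000 (Meridian), 51,400,000 (Hale), 48,600,000 (Sable), 45,400,000 (Verdant), 29,700,000 (Cobalt), …
Winners (4 units): Ember, Meridian, Hale, Sable.
Cobalt does not win → $0.

Cobalt pays $0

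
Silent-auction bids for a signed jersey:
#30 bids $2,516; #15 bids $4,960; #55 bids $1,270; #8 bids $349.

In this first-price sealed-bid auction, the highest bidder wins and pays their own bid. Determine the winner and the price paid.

#15 pays $4,960

Bids in order: 4,960 (#15) > 2,516 (#30) > 1,270 (#55) > 349 (#8)
First-price: #15 pays what they bid, $4,960.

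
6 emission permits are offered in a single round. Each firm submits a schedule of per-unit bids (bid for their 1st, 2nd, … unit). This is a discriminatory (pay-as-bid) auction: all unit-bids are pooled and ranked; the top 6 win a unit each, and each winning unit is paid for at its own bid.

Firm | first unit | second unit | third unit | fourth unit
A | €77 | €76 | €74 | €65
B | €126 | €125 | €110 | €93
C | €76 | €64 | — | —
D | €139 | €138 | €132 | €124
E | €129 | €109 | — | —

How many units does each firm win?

Merging the schedules and taking the best 6: 139 (D-1), 138 (D-2), 132 (D-3), 129 (E-1), 126 (B-1), 125 (B-2)
Next rejected bid: €124 (not a price — pay-as-bid).
Allocation: B 2, D 3, E 1.

B 2, D 3, E 1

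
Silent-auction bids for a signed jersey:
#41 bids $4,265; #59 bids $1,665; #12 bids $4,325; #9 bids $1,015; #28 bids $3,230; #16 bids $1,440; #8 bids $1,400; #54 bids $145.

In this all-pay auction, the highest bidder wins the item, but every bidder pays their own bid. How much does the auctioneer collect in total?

Bids in order: 4,325 (#12) > 4,265 (#41) > 3,230 (#28) > 1,665 (#59) > 1,440 (#16) > 1,400 (#8) > …
Every bidder forfeits their bid regardless of winning.
Revenue = 4,265 + 1,665 + 4,325 + 1,015 + 3,230 + 1,440 + 1,400 + 145 = $17,485.

Total revenue: $17,485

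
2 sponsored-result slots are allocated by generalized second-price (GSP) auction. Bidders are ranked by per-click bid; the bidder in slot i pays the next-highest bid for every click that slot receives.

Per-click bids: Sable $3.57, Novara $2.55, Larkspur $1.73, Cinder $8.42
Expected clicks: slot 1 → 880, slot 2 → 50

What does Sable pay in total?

Sable pays $127.50

Sorting advertisers: $8.42 (Cinder) > $3.57 (Sable) > $2.55 (Novara) > …
Sable holds slot 2 → pays next bid $2.55 × 50 clicks = $127.50.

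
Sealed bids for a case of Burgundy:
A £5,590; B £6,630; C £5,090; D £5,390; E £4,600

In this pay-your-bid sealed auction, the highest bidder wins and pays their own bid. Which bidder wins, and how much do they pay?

B pays £6,630

Bids ranked: 6,630 (B) > 5,590 (A) > 5,390 (D) > 5,090 (C) > 4,600 (E)
B is highest → pays own bid, £6,630.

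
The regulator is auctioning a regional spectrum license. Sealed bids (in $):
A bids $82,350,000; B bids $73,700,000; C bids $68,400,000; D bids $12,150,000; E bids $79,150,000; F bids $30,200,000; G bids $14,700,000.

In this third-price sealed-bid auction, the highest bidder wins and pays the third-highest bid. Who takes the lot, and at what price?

Third-price sealed-bid auction: the highest bidder wins and pays the third-highest bid.
Bids ranked: 82,350,000 (A) > 79,150,000 (E) > 73,700,000 (B) > 68,400,000 (C) > 30,200,000 (F) > 14,700,000 (G) > …
A wins; payment is bid #3 in the ranking = $73,700,000.

A pays $73,700,000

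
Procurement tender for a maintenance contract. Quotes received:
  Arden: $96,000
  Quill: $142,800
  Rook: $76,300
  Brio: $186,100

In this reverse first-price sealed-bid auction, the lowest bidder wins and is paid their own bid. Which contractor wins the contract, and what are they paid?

Rule: the lowest bidder wins and is paid their own bid.
Bids in order: 76,300 (Rook) < 96,000 (Arden) < 142,800 (Quill) < 186,100 (Brio)
First-price: Rook is paid what they bid, $76,300.

Rook is paid $76,300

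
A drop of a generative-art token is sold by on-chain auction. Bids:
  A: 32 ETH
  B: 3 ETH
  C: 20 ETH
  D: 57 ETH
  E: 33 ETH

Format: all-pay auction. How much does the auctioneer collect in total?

Total revenue: 145 ETH

Bids ranked: 57 (D) > 33 (E) > 32 (A) > 20 (C) > 3 (B)
D wins with the top bid; all bids are sunk regardless.
Every bidder forfeits their bid regardless of winning.
Revenue = 32 + 3 + 20 + 57 + 33 = 145 ETH.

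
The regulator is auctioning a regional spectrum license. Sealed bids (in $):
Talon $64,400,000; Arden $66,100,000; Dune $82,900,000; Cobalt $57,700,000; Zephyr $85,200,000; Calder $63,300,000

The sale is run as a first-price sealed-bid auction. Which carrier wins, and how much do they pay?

Rule: the highest bidder wins and pays their own bid.
Bids in order: 85,200,000 (Zephyr) > 82,900,000 (Dune) > 66,100,000 (Arden) > 64,400,000 (Talon) > 63,300,000 (Calder) > 57,700,000 (Cobalt)
First-price: Zephyr pays what they bid, $85,200,000.

Zephyr pays $85,200,000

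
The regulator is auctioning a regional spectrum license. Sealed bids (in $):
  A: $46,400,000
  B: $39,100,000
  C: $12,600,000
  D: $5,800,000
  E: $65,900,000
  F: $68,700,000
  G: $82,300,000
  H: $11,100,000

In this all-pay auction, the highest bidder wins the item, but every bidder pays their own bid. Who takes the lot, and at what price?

G pays $82,300,000

Bids ranked: 82,300,000 (G) > 68,700,000 (F) > 65,900,000 (E) > 46,400,000 (A) > 39,100,000 (B) > 12,600,000 (C) > …
G wins with the top bid; all bids are sunk regardless.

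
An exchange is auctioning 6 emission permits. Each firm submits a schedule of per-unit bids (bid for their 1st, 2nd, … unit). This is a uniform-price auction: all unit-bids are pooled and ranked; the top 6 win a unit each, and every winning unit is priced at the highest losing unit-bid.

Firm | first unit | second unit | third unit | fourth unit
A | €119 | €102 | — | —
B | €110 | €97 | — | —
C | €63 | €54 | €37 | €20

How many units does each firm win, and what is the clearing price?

All unit-bids, highest first — top 6: 119 (A-1), 110 (B-1), 102 (A-2), 97 (B-2), 63 (C-1), 54 (C-2)
First bid not allocated: €37.
Allocation: A 2, B 2, C 2.

A 2, B 2, C 2; clearing price €37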